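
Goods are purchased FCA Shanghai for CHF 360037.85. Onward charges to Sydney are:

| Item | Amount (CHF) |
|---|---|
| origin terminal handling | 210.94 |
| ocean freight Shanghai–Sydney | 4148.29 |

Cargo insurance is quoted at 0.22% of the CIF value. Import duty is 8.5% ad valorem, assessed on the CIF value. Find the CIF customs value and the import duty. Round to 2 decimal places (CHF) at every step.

Let C be the CIF value. C = FCA price + pre-shipment costs + freight + 0.22% × C
C − 0.22% × C = 360037.85 + 210.94 + 4148.29
0.9978 × C = 364397.08
C = 364397.08 / 0.9978 = 365200.52
Insurance premium = 0.22% × 365200.52 = 803.44
Import duty = 365200.52 × 8.5% = 31042.04

CIF value: CHF 365200.52; import duty: CHF 31042.04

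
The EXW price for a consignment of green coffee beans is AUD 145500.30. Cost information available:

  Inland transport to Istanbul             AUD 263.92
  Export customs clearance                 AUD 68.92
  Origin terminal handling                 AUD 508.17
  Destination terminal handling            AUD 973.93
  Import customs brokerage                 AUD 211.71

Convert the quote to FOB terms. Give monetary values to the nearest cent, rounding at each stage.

Not relevant to the conversion: destination terminal, brokerage — on the buyer under both terms; not part of either seller's price.
From EXW to FOB, the seller additionally bears: inland to port, export clearance, origin terminal.
FOB price = 145500.30 + 263.92 + 68.92 + 508.17 = 146341.31

FOB price: AUD 146341.31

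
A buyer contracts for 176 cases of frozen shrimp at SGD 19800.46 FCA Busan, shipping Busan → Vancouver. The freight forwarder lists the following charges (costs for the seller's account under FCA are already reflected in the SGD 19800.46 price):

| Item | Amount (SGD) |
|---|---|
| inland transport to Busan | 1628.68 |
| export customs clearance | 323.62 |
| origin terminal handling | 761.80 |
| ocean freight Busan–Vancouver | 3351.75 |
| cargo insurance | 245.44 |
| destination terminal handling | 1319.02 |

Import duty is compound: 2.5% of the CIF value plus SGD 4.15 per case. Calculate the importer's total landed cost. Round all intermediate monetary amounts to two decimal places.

FCA: the seller delivers export-cleared goods to the carrier; the buyer bears costs from that point.
Already in the invoice (seller's account under FCA): inland to port, export clearance — exclude.
CIF value = FCA price + origin terminal + freight + insurance = 19800.46 + 761.80 + 3351.75 + 245.44 = 24159.45
Ad valorem component: 24159.45 × 2.5% = 603.99
Specific component: 176 × 4.15 = 730.40
Import duty = 603.99 + 730.40 = 1334.39
Buyer bears: origin terminal 761.80 + freight 3351.75 + insurance 245.44 + destination terminal 1319.02 + duty 1334.39 = 7012.40
Landed cost = invoice 19800.46 + 7012.40 = 26812.86

Total landed cost: SGD 26812.86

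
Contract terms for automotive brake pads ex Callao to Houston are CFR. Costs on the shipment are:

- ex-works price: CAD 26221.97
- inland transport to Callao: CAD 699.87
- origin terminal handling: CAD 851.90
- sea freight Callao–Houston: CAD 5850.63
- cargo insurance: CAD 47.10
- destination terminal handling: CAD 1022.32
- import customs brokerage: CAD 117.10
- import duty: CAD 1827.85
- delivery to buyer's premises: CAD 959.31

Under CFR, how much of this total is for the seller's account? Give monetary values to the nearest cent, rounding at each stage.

CFR: the seller pays costs through ocean freight to the destination port, but not insurance.
Seller's account: goods 26221.97 + inland to port 699.87 + origin terminal 851.90 + freight 5850.63 = 33624.37
Buyer's account: insurance 47.10 + destination terminal 1022.32 + brokerage 117.10 + duty 1827.85 + delivery 959.31 = 3973.68

Seller's account: CAD 33624.37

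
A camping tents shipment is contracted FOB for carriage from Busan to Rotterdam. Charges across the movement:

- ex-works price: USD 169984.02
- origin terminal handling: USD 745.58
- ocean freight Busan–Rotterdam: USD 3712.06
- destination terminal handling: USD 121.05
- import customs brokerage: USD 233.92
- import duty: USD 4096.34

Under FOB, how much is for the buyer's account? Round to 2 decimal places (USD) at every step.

FOB: the seller bears costs until goods are on board at the origin port; the buyer bears freight, insurance and all costs thereafter.
Seller's account: goods 169984.02 + origin terminal 745.58 = 170729.60
Buyer's account: freight 3712.06 + destination terminal 121.05 + brokerage 233.92 + duty 4096.34 = 8163.37

Buyer's account: USD 8163.37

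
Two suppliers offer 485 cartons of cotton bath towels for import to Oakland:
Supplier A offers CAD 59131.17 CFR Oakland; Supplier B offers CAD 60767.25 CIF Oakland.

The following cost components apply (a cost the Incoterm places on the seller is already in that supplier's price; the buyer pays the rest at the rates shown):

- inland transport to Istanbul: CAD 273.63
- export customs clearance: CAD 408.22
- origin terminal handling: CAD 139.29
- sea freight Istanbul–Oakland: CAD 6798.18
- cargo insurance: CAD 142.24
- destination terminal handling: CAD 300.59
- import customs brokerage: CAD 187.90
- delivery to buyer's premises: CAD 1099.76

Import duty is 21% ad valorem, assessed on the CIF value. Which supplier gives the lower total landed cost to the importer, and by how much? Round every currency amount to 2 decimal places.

Supplier A is cheaper by CAD 1807.54

Supplier A (CFR):
CIF value = CFR price + insurance = 59131.17 + 142.24 = 59273.41
Import duty = 59273.41 × 21% = 12447.42
Buyer bears (A): 142.24 + 300.59 + 187.90 + 1099.76 = 1730.49
Landed cost (A) = invoice 59131.17 + 1730.49 + duty 12447.42 = 73309.08
Supplier B (CIF):
The CIF price already equals the CIF value: 60767.25
Import duty = 60767.25 × 21% = 12761.12
Buyer bears (B): 300.59 + 187.90 + 1099.76 = 1588.25
Landed cost (B) = invoice 60767.25 + 1588.25 + duty 12761.12 = 75116.62
Difference = |73309.08 − 75116.62| = 1807.54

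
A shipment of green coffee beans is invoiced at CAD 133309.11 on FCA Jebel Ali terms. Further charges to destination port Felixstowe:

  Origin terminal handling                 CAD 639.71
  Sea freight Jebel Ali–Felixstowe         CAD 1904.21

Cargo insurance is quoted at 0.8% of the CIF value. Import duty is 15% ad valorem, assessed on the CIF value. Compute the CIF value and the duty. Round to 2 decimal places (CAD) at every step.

CIF value: CAD 136948.62; import duty: CAD 20542.29

Let C be the CIF value. C = FCA price + pre-shipment costs + freight + 0.8% × C
C − 0.8% × C = 133309.11 + 639.71 + 1904.21
0.992 × C = 135853.03
C = 135853.03 / 0.992 = 136948.62
Insurance premium = 0.8% × 136948.62 = 1095.59
Import duty = 136948.62 × 15% = 20542.29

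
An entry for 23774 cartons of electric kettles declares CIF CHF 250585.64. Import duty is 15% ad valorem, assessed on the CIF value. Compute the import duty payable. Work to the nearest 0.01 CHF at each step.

Import duty: CHF 37587.85

Import duty = 250585.64 × 15% = 37587.85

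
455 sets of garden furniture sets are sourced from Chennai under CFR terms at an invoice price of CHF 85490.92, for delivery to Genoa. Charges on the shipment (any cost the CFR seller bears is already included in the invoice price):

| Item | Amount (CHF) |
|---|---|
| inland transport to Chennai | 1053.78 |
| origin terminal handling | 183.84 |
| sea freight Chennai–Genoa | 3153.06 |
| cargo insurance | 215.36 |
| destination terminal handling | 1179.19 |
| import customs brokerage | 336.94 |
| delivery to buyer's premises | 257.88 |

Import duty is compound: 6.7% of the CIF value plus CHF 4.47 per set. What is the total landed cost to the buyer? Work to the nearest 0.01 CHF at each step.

CFR: the seller pays costs through ocean freight to the destination port, but not insurance.
Already in the invoice (seller's account under CFR): inland to port, origin terminal, freight — exclude.
CIF value = CFR price + insurance = 85490.92 + 215.36 = 85706.28
Ad valorem component: 85706.28 × 6.7% = 5742.32
Specific component: 455 × 4.47 = 2033.85
Import duty = 5742.32 + 2033.85 = 7776.17
Buyer bears: insurance 215.36 + destination terminal 1179.19 + brokerage 336.94 + delivery 257.88 + duty 7776.17 = 9765.54
Landed cost = invoice 85490.92 + 9765.54 = 95256.46

Total landed cost: CHF 95256.46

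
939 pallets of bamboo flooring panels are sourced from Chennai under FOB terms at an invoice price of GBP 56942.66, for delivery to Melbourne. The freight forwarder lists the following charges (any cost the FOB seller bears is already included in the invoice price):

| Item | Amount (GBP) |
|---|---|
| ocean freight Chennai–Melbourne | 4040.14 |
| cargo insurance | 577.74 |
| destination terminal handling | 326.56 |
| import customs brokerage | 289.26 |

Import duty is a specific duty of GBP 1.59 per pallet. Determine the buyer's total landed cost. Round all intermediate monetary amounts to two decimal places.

FOB: the seller bears costs until goods are on board at the origin port; the buyer bears freight, insurance and all costs thereafter.
CIF value = FOB price + freight + insurance = 56942.66 + 4040.14 + 577.74 = 61560.54
Import duty = 939 × 1.59 = 1493.01
Buyer bears: freight 4040.14 + insurance 577.74 + destination terminal 326.56 + brokerage 289.26 + duty 1493.01 = 6726.71
Landed cost = invoice 56942.66 + 6726.71 = 63669.37

Total landed cost: GBP 63669.37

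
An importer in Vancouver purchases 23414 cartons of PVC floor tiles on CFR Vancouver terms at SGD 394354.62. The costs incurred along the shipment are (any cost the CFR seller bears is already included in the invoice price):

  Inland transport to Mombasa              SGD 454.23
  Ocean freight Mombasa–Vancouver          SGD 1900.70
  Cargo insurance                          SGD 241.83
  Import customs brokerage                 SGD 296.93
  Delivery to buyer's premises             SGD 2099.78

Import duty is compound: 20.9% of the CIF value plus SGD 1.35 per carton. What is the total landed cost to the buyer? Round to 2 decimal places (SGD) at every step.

CFR: the seller pays costs through ocean freight to the destination port, but not insurance.
Already in the invoice (seller's account under CFR): inland to port, freight — exclude.
CIF value = CFR price + insurance = 394354.62 + 241.83 = 394596.45
Ad valorem component: 394596.45 × 20.9% = 82470.66
Specific component: 23414 × 1.35 = 31608.90
Import duty = 82470.66 + 31608.90 = 114079.56
Buyer bears: insurance 241.83 + brokerage 296.93 + delivery 2099.78 + duty 114079.56 = 116718.10
Landed cost = invoice 394354.62 + 116718.10 = 511072.72

Total landed cost: SGD 511072.72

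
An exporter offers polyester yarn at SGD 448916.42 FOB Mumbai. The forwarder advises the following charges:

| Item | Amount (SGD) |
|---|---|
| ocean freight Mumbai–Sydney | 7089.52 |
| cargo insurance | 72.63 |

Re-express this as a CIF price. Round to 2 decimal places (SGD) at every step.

From FOB to CIF, the seller additionally bears: freight, insurance.
CIF price = 448916.42 + 7089.52 + 72.63 = 456078.57

CIF price: SGD 456078.57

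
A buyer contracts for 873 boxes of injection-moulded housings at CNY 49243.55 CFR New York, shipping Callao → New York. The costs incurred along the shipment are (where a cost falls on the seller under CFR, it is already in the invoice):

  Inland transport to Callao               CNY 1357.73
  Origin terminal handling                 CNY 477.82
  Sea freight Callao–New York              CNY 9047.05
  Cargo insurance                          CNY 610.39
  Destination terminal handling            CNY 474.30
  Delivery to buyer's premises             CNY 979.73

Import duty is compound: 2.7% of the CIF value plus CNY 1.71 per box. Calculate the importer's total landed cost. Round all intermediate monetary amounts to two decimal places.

CFR: the seller pays costs through ocean freight to the destination port, but not insurance.
Already in the invoice (seller's account under CFR): inland to port, origin terminal, freight — exclude.
CIF value = CFR price + insurance = 49243.55 + 610.39 = 49853.94
Ad valorem component: 49853.94 × 2.7% = 1346.06
Specific component: 873 × 1.71 = 1492.83
Import duty = 1346.06 + 1492.83 = 2838.89
Buyer bears: insurance 610.39 + destination terminal 474.30 + delivery 979.73 + duty 2838.89 = 4903.31
Landed cost = invoice 49243.55 + 4903.31 = 54146.86

Total landed cost: CNY 54146.86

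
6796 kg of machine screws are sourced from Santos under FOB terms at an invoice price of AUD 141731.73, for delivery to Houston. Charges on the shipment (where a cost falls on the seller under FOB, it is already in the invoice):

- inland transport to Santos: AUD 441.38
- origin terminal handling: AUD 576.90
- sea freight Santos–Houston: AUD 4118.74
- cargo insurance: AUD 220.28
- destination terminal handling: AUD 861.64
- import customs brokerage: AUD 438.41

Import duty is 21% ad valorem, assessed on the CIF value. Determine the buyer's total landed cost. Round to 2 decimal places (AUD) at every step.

FOB: the seller bears costs until goods are on board at the origin port; the buyer bears freight, insurance and all costs thereafter.
Already in the invoice (seller's account under FOB): inland to port, origin terminal — exclude.
CIF value = FOB price + freight + insurance = 141731.73 + 4118.74 + 220.28 = 146070.75
Import duty = 146070.75 × 21% = 30674.86
Buyer bears: freight 4118.74 + insurance 220.28 + destination terminal 861.64 + brokerage 438.41 + duty 30674.86 = 36313.93
Landed cost = invoice 141731.73 + 36313.93 = 178045.66

Total landed cost: AUD 178045.66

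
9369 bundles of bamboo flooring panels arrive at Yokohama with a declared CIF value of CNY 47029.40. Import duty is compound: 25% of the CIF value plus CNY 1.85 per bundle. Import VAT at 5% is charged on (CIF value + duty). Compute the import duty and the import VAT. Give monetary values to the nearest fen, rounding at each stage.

Import duty: CNY 29090.00; import VAT: CNY 3805.97

Ad valorem component: 47029.40 × 25% = 11757.35
Specific component: 9369 × 1.85 = 17332.65
Import duty = 11757.35 + 17332.65 = 29090.00
VAT base = CIF + duty = 47029.40 + 29090.00 = 76119.40
Import VAT = 76119.40 × 5% = 3805.97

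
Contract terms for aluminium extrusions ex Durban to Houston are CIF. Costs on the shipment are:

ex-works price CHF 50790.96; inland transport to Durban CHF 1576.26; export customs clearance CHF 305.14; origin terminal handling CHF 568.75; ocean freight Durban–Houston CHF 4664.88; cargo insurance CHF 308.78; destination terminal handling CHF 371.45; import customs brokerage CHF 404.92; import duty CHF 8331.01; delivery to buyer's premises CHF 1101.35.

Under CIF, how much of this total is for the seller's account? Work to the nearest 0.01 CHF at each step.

Seller's account: CHF 58214.77

CIF: the seller pays costs through ocean freight and marine insurance to the destination port.
Seller's account: goods 50790.96 + inland to port 1576.26 + export clearance 305.14 + origin terminal 568.75 + freight 4664.88 + insurance 308.78 = 58214.77
Buyer's account: destination terminal 371.45 + brokerage 404.92 + duty 8331.01 + delivery 1101.35 = 10208.73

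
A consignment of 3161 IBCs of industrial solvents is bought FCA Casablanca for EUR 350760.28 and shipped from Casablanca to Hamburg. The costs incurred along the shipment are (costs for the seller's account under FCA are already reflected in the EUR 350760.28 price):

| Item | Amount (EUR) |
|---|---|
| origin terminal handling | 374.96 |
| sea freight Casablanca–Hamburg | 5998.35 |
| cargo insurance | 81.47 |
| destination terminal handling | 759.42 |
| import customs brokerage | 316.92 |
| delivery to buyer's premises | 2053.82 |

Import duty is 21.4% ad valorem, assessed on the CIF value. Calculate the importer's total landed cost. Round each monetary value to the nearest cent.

Total landed cost: EUR 436789.24

FCA: the seller delivers export-cleared goods to the carrier; the buyer bears costs from that point.
CIF value = FCA price + origin terminal + freight + insurance = 350760.28 + 374.96 + 5998.35 + 81.47 = 357215.06
Import duty = 357215.06 × 21.4% = 76444.02
Buyer bears: origin terminal 374.96 + freight 5998.35 + insurance 81.47 + destination terminal 759.42 + brokerage 316.92 + delivery 2053.82 + duty 76444.02 = 86028.96
Landed cost = invoice 350760.28 + 86028.96 = 436789.24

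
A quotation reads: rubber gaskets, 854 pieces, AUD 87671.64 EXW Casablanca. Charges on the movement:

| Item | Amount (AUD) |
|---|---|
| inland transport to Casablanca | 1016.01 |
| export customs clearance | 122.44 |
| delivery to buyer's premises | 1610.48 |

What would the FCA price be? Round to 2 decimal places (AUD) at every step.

Not relevant to the conversion: delivery — on the buyer under both terms; not part of either seller's price.
From EXW to FCA, the seller additionally bears: inland to port, export clearance.
FCA price = 87671.64 + 1016.01 + 122.44 = 88810.09

FCA price: AUD 88810.09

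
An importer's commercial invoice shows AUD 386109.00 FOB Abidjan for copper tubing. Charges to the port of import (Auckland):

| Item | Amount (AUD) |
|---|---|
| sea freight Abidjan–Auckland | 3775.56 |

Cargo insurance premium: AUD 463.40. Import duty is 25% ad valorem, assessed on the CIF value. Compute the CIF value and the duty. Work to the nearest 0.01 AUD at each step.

CIF = FOB price + freight + insurance
CIF = 386109.00 + 3775.56 + 463.40 = 390347.96
Import duty = 390347.96 × 25% = 97586.99

CIF value: AUD 390347.96; import duty: AUD 97586.99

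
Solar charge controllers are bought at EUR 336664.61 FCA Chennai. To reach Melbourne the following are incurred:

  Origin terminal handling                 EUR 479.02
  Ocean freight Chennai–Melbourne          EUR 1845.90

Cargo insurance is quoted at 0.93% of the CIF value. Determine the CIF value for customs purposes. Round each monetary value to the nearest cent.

Let C be the CIF value. C = FCA price + pre-shipment costs + freight + 0.93% × C
C − 0.93% × C = 336664.61 + 479.02 + 1845.90
0.9907 × C = 338989.53
C = 338989.53 / 0.9907 = 342171.73
Insurance premium = 0.93% × 342171.73 = 3182.20

CIF value: EUR 342171.73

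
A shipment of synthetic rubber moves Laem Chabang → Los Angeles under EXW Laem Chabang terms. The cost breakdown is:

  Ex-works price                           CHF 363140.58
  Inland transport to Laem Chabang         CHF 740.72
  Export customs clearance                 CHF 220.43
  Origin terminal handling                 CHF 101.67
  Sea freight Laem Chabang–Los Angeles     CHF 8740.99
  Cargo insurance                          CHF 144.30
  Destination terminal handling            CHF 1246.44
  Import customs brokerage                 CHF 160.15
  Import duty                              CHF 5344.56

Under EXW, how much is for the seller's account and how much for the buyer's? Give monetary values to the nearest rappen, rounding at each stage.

Seller: CHF 363140.58; buyer: CHF 16699.26

EXW: the seller makes goods available at their premises; the buyer bears all onward costs.
Seller's account: goods 363140.58 = 363140.58
Buyer's account: inland to port 740.72 + export clearance 220.43 + origin terminal 101.67 + freight 8740.99 + insurance 144.30 + destination terminal 1246.44 + brokerage 160.15 + duty 5344.56 = 16699.26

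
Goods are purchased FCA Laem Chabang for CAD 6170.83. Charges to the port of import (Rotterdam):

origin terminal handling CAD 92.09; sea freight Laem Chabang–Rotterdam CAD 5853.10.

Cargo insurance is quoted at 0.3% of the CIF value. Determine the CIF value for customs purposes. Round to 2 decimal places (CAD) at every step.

Let C be the CIF value. C = FCA price + pre-shipment costs + freight + 0.3% × C
C − 0.3% × C = 6170.83 + 92.09 + 5853.10
0.997 × C = 12116.02
C = 12116.02 / 0.997 = 12152.48
Insurance premium = 0.3% × 12152.48 = 36.46

CIF value: CAD 12152.48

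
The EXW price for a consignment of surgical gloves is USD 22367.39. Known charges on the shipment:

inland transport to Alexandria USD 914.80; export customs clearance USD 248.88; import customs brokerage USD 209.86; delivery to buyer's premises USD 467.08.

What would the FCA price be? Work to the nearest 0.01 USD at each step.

FCA price: USD 23531.07

Not relevant to the conversion: brokerage, delivery — on the buyer under both terms; not part of either seller's price.
From EXW to FCA, the seller additionally bears: inland to port, export clearance.
FCA price = 22367.39 + 914.80 + 248.88 = 23531.07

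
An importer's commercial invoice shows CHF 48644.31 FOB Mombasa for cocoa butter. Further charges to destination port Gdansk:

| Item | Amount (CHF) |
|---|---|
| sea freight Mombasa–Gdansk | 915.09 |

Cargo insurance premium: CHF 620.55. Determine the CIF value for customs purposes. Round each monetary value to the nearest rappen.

CIF = FOB price + freight + insurance
CIF = 48644.31 + 915.09 + 620.55 = 50179.95

CIF value: CHF 50179.95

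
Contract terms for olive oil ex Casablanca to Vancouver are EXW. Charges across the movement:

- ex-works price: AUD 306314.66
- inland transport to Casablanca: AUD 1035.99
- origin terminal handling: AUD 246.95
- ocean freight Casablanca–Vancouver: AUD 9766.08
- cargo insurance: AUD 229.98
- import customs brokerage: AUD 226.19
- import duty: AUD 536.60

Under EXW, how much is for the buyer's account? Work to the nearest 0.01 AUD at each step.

EXW: the seller makes goods available at their premises; the buyer bears all onward costs.
Seller's account: goods 306314.66 = 306314.66
Buyer's account: inland to port 1035.99 + origin terminal 246.95 + freight 9766.08 + insurance 229.98 + brokerage 226.19 + duty 536.60 = 12041.79

Buyer's account: AUD 12041.79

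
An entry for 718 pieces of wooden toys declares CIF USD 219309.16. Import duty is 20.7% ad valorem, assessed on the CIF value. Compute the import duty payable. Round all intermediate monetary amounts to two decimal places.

Import duty = 219309.16 × 20.7% = 45397.00

Import duty: USD 45397.00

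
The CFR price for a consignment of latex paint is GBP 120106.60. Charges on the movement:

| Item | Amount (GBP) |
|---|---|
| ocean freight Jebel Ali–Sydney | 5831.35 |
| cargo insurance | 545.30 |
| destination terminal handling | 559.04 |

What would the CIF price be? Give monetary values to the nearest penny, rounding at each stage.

Not relevant to the conversion: freight — on the seller under both CFR and CIF; already in the CFR price and stays in the CIF price. destination terminal — on the buyer under both terms; not part of either seller's price.
From CFR to CIF, the seller additionally bears: insurance.
CIF price = 120106.60 + 545.30 = 120651.90

CIF price: GBP 120651.90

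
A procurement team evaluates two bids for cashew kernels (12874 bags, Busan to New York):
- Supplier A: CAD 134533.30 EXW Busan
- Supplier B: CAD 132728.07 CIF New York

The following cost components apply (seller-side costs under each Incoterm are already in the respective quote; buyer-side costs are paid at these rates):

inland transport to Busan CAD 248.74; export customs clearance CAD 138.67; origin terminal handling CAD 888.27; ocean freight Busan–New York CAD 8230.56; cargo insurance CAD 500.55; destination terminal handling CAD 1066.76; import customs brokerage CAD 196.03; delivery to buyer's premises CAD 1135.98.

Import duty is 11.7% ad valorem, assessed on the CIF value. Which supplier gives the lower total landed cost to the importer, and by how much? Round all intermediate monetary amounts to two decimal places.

Supplier B is cheaper by CAD 13194.03

Supplier A (EXW):
CIF value = EXW price + inland to port + export clearance + origin terminal + freight + insurance = 134533.30 + 248.74 + 138.67 + 888.27 + 8230.56 + 500.55 = 144540.09
Import duty = 144540.09 × 11.7% = 16911.19
Buyer bears (A): 248.74 + 138.67 + 888.27 + 8230.56 + 500.55 + 1066.76 + 196.03 + 1135.98 = 12405.56
Landed cost (A) = invoice 134533.30 + 12405.56 + duty 16911.19 = 163850.05
Supplier B (CIF):
The CIF price already equals the CIF value: 132728.07
Import duty = 132728.07 × 11.7% = 15529.18
Buyer bears (B): 1066.76 + 196.03 + 1135.98 = 2398.77
Landed cost (B) = invoice 132728.07 + 2398.77 + duty 15529.18 = 150656.02
Difference = |163850.05 − 150656.02| = 13194.03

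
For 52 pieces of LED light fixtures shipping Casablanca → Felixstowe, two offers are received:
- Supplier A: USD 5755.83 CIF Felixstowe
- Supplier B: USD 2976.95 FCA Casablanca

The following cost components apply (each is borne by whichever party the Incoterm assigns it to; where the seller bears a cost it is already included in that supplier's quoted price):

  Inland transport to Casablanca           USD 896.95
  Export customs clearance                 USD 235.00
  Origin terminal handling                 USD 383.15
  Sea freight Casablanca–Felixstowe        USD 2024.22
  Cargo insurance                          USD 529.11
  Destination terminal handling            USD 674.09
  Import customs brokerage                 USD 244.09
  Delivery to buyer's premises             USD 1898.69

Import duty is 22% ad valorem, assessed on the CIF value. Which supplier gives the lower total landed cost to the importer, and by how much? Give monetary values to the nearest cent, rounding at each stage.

Supplier A (CIF):
The CIF price already equals the CIF value: 5755.83
Import duty = 5755.83 × 22% = 1266.28
Buyer bears (A): 674.09 + 244.09 + 1898.69 = 2816.87
Landed cost (A) = invoice 5755.83 + 2816.87 + duty 1266.28 = 9838.98
Supplier B (FCA):
CIF value = FCA price + origin terminal + freight + insurance = 2976.95 + 383.15 + 2024.22 + 529.11 = 5913.43
Import duty = 5913.43 × 22% = 1300.95
Buyer bears (B): 383.15 + 2024.22 + 529.11 + 674.09 + 244.09 + 1898.69 = 5753.35
Landed cost (B) = invoice 2976.95 + 5753.35 + duty 1300.95 = 10031.25
Difference = |9838.98 − 10031.25| = 192.27

Supplier A is cheaper by USD 192.27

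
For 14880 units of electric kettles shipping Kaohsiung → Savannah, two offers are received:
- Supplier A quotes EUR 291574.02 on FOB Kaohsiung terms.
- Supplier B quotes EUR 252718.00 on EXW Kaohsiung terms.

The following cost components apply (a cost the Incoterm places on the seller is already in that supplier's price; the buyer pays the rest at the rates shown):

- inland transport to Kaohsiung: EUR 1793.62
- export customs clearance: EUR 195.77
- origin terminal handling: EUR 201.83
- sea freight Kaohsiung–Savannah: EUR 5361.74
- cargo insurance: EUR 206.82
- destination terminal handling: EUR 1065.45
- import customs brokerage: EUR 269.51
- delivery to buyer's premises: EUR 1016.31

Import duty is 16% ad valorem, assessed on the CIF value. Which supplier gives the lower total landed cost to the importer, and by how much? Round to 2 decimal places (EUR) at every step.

Supplier A (FOB):
CIF value = FOB price + freight + insurance = 291574.02 + 5361.74 + 206.82 = 297142.58
Import duty = 297142.58 × 16% = 47542.81
Buyer bears (A): 5361.74 + 206.82 + 1065.45 + 269.51 + 1016.31 = 7919.83
Landed cost (A) = invoice 291574.02 + 7919.83 + duty 47542.81 = 347036.66
Supplier B (EXW):
CIF value = EXW price + inland to port + export clearance + origin terminal + freight + insurance = 252718.00 + 1793.62 + 195.77 + 201.83 + 5361.74 + 206.82 = 260477.78
Import duty = 260477.78 × 16% = 41676.44
Buyer bears (B): 1793.62 + 195.77 + 201.83 + 5361.74 + 206.82 + 1065.45 + 269.51 + 1016.31 = 10111.05
Landed cost (B) = invoice 252718.00 + 10111.05 + duty 41676.44 = 304505.49
Difference = |347036.66 − 304505.49| = 42531.17

Supplier B is cheaper by EUR 42531.17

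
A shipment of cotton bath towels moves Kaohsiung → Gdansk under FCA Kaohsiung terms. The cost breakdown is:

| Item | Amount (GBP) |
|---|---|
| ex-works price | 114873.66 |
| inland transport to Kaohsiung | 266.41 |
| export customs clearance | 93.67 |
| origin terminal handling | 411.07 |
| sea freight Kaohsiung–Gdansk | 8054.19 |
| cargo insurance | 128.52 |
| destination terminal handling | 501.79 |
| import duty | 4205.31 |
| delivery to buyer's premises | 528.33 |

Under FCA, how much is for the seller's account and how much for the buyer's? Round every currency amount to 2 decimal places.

FCA: the seller delivers export-cleared goods to the carrier; the buyer bears costs from that point.
Seller's account: goods 114873.66 + inland to port 266.41 + export clearance 93.67 = 115233.74
Buyer's account: origin terminal 411.07 + freight 8054.19 + insurance 128.52 + destination terminal 501.79 + duty 4205.31 + delivery 528.33 = 13829.21

Seller: GBP 115233.74; buyer: GBP 13829.21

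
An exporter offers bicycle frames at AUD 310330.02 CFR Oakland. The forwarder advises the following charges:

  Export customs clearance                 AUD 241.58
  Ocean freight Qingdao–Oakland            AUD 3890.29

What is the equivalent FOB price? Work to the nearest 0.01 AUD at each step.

FOB price: AUD 306439.73

Not relevant to the conversion: export clearance — on the seller under both CFR and FOB; already in the CFR price and stays in the FOB price.
From CFR to FOB, the seller no longer bears: freight.
FOB price = 310330.02 − 3890.29 = 306439.73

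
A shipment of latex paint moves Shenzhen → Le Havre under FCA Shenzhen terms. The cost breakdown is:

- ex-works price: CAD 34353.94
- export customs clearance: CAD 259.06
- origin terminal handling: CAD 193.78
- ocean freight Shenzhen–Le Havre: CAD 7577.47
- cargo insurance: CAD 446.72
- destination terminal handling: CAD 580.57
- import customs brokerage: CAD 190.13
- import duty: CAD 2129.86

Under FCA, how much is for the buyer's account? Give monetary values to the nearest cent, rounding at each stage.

FCA: the seller delivers export-cleared goods to the carrier; the buyer bears costs from that point.
Seller's account: goods 34353.94 + export clearance 259.06 = 34613.00
Buyer's account: origin terminal 193.78 + freight 7577.47 + insurance 446.72 + destination terminal 580.57 + brokerage 190.13 + duty 2129.86 = 11118.53

Buyer's account: CAD 11118.53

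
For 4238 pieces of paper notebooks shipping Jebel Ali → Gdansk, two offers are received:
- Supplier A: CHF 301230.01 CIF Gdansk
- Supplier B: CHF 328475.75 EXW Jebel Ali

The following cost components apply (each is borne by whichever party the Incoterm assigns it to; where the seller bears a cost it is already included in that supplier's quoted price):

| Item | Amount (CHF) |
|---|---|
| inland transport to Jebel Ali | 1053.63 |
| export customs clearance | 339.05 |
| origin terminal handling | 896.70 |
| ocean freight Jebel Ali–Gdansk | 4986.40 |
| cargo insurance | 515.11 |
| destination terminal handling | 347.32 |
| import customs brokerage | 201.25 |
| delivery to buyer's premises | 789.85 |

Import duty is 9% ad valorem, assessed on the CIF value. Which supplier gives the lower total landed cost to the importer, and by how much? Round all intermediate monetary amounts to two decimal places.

Supplier A is cheaper by CHF 38189.93

Supplier A (CIF):
The CIF price already equals the CIF value: 301230.01
Import duty = 301230.01 × 9% = 27110.70
Buyer bears (A): 347.32 + 201.25 + 789.85 = 1338.42
Landed cost (A) = invoice 301230.01 + 1338.42 + duty 27110.70 = 329679.13
Supplier B (EXW):
CIF value = EXW price + inland to port + export clearance + origin terminal + freight + insurance = 328475.75 + 1053.63 + 339.05 + 896.70 + 4986.40 + 515.11 = 336266.64
Import duty = 336266.64 × 9% = 30264.00
Buyer bears (B): 1053.63 + 339.05 + 896.70 + 4986.40 + 515.11 + 347.32 + 201.25 + 789.85 = 9129.31
Landed cost (B) = invoice 328475.75 + 9129.31 + duty 30264.00 = 367869.06
Difference = |329679.13 − 367869.06| = 38189.93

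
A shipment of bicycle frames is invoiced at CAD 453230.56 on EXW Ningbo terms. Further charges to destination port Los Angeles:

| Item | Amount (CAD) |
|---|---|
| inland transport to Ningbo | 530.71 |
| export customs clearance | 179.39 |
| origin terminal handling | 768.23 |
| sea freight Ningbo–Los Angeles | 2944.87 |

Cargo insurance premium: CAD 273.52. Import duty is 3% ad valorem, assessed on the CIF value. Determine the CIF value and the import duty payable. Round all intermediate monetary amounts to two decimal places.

CIF = EXW price + pre-shipment costs + freight + insurance
CIF = 453230.56 + 530.71 + 179.39 + 768.23 + 2944.87 + 273.52 = 457927.28
Import duty = 457927.28 × 3% = 13737.82

CIF value: CAD 457927.28; import duty: CAD 13737.82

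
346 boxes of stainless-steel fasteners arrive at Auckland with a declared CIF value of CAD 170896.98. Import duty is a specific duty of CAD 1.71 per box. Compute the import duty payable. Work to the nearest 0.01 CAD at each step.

Import duty: CAD 591.66

Import duty = 346 × 1.71 = 591.66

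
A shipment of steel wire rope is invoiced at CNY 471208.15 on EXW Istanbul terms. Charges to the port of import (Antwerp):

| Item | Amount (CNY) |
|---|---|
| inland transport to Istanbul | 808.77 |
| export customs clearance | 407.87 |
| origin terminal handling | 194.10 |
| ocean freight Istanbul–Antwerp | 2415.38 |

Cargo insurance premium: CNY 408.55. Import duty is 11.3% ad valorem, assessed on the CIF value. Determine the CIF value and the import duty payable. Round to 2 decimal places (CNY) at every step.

CIF = EXW price + pre-shipment costs + freight + insurance
CIF = 471208.15 + 808.77 + 407.87 + 194.10 + 2415.38 + 408.55 = 475442.82
Import duty = 475442.82 × 11.3% = 53725.04

CIF value: CNY 475442.82; import duty: CNY 53725.04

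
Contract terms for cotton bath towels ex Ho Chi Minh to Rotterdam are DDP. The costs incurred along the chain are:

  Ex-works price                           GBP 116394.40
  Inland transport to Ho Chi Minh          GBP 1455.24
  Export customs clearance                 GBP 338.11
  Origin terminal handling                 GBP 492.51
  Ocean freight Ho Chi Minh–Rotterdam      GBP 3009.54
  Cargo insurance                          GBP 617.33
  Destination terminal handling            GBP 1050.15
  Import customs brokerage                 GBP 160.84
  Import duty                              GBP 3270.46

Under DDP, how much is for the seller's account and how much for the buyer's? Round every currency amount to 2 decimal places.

DDP: the seller bears all costs including import duty.
Seller's account: goods 116394.40 + inland to port 1455.24 + export clearance 338.11 + origin terminal 492.51 + freight 3009.54 + insurance 617.33 + destination terminal 1050.15 + brokerage 160.84 + duty 3270.46 = 126788.58
Buyer's account: 0.00

Seller: GBP 126788.58; buyer: GBP 0.00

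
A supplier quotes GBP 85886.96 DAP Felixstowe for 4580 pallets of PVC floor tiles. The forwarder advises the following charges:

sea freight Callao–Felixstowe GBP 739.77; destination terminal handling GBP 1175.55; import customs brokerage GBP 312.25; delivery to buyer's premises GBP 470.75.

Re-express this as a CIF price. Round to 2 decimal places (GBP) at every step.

Not relevant to the conversion: freight — on the seller under both DAP and CIF; already in the DAP price and stays in the CIF price. brokerage — on the buyer under both terms; not part of either seller's price.
From DAP to CIF, the seller no longer bears: destination terminal, delivery.
CIF price = 85886.96 − 1175.55 − 470.75 = 84240.66

CIF price: GBP 84240.66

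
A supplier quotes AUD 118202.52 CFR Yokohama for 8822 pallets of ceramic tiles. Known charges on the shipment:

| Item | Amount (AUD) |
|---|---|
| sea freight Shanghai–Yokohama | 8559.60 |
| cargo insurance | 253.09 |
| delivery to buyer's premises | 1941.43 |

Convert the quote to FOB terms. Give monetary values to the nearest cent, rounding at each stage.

FOB price: AUD 109642.92

Not relevant to the conversion: insurance, delivery — on the buyer under both terms; not part of either seller's price.
From CFR to FOB, the seller no longer bears: freight.
FOB price = 118202.52 − 8559.60 = 109642.92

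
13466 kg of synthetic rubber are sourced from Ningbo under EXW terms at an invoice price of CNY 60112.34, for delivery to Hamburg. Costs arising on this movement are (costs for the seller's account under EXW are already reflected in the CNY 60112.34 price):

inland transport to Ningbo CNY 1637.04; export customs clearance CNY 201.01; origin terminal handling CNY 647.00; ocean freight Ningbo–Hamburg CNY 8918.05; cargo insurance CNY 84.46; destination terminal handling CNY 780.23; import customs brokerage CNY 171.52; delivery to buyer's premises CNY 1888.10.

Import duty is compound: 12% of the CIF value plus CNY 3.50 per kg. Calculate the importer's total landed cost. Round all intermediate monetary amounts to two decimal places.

Total landed cost: CNY 130162.74

EXW: the seller makes goods available at their premises; the buyer bears all onward costs.
CIF value = EXW price + inland to port + export clearance + origin terminal + freight + insurance = 60112.34 + 1637.04 + 201.01 + 647.00 + 8918.05 + 84.46 = 71599.90
Ad valorem component: 71599.90 × 12% = 8591.99
Specific component: 13466 × 3.50 = 47131.00
Import duty = 8591.99 + 47131.00 = 55722.99
Buyer bears: inland to port 1637.04 + export clearance 201.01 + origin terminal 647.00 + freight 8918.05 + insurance 84.46 + destination terminal 780.23 + brokerage 171.52 + delivery 1888.10 + duty 55722.99 = 70050.40
Landed cost = invoice 60112.34 + 70050.40 = 130162.74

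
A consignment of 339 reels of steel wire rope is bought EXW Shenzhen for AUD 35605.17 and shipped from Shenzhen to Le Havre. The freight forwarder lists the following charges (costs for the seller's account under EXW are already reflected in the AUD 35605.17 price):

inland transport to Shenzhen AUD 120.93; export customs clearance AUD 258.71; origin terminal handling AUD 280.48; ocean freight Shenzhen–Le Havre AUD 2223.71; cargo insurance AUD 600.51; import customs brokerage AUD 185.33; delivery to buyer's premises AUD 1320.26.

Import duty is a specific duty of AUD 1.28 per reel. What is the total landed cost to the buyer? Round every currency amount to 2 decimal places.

EXW: the seller makes goods available at their premises; the buyer bears all onward costs.
CIF value = EXW price + inland to port + export clearance + origin terminal + freight + insurance = 35605.17 + 120.93 + 258.71 + 280.48 + 2223.71 + 600.51 = 39089.51
Import duty = 339 × 1.28 = 433.92
Buyer bears: inland to port 120.93 + export clearance 258.71 + origin terminal 280.48 + freight 2223.71 + insurance 600.51 + brokerage 185.33 + delivery 1320.26 + duty 433.92 = 5423.85
Landed cost = invoice 35605.17 + 5423.85 = 41029.02

Total landed cost: AUD 41029.02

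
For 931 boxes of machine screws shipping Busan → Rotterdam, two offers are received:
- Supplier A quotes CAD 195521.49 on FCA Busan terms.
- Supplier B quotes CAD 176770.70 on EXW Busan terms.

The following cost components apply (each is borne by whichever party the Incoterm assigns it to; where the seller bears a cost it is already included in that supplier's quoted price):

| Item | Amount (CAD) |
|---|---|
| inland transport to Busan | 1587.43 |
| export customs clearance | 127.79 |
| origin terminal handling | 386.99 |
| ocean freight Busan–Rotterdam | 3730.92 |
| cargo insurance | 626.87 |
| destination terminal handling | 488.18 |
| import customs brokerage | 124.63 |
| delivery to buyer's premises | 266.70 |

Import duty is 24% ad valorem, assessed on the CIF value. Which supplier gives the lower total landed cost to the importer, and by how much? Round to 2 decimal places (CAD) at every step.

Supplier B is cheaper by CAD 21124.10

Supplier A (FCA):
CIF value = FCA price + origin terminal + freight + insurance = 195521.49 + 386.99 + 3730.92 + 626.87 = 200266.27
Import duty = 200266.27 × 24% = 48063.90
Buyer bears (A): 386.99 + 3730.92 + 626.87 + 488.18 + 124.63 + 266.70 = 5624.29
Landed cost (A) = invoice 195521.49 + 5624.29 + duty 48063.90 = 249209.68
Supplier B (EXW):
CIF value = EXW price + inland to port + export clearance + origin terminal + freight + insurance = 176770.70 + 1587.43 + 127.79 + 386.99 + 3730.92 + 626.87 = 183230.70
Import duty = 183230.70 × 24% = 43975.37
Buyer bears (B): 1587.43 + 127.79 + 386.99 + 3730.92 + 626.87 + 488.18 + 124.63 + 266.70 = 7339.51
Landed cost (B) = invoice 176770.70 + 7339.51 + duty 43975.37 = 228085.58
Difference = |249209.68 − 228085.58| = 21124.10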